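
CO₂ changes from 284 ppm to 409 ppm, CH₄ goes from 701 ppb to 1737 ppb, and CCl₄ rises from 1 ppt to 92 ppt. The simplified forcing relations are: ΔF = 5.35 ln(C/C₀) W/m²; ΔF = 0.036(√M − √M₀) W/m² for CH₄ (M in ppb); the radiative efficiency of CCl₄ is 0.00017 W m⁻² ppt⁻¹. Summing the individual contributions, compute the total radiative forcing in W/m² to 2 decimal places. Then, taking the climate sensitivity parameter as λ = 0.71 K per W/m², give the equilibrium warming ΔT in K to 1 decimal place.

ΔF = 2.51 W/m²; ΔT = 1.8 K

CO₂: 5.35 × ln(409/284) = 5.35 × ln(1.44014) = 5.35 × 0.36474 = 1.9514 W/m².
CH₄: 0.036 × (√1737 − √701) = 0.036 × (41.6773 − 26.4764) = 0.036 × 15.2009 = 0.5472 W/m².
CCl₄: ΔF = 0.00017 × (92 − 1) = 0.00017 × 91 = 0.0155 W/m².
Total ΔF = 1.9514 + 0.5472 + 0.0155 = 2.5141 W/m².
ΔT = λ ΔF = 0.71 × 2.51 = 1.7821 K.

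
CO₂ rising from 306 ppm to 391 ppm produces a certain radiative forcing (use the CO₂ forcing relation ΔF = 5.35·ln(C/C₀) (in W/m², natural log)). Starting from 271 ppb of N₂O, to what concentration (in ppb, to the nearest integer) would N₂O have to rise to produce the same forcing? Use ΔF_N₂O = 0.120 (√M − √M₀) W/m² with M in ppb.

M ≈ 750 ppb

CO₂ forcing: 5.35 × ln(391/306) = 5.35 × 0.245122 = 1.31140 W/m².
Set 0.120(√M − √271) = 1.31140: √M = 1.31140/0.120 + √271 = 10.9283 + 16.4621 = 27.3904.
M = (27.3904)² = 750.23 ppb.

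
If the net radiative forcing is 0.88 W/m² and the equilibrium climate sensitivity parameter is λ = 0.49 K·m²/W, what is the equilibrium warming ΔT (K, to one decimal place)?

ΔT = 0.4 K

ΔT = λ ΔF = 0.49 × 0.88 = 0.4312 K.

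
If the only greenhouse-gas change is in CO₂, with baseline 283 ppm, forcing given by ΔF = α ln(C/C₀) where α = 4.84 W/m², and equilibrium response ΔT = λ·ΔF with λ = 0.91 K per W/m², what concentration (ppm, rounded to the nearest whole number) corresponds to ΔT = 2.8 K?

C ≈ 534 ppm

Required forcing: ΔF = ΔT/λ = 2.8/0.91 = 3.0769 W/m².
Then ln(C/283) = ΔF/4.84 = 3.0769/4.84 = 0.63572.
So C = 283 × e^0.63572 = 283 × 1.88838 = 534.41 ppm.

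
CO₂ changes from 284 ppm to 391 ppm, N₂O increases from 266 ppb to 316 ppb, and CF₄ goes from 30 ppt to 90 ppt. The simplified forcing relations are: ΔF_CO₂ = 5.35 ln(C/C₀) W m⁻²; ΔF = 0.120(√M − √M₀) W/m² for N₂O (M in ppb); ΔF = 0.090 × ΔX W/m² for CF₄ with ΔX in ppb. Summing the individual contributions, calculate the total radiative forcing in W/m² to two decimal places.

CO₂: 5.35 × ln(391/284) = 5.35 × ln(1.37676) = 5.35 × 0.31973 = 1.7106 W/m².
N₂O: 0.120 × (√316 − √266) = 0.120 × (17.7764 − 16.3095) = 0.120 × 1.4669 = 0.1760 W/m².
CF₄: Δ = 90 − 30 = 60 ppt = 0.060 ppb; ΔF = 0.090 × 0.060 = 0.0054 W/m².
Total ΔF = 1.7106 + 0.1760 + 0.0054 = 1.8920 W/m².

ΔF = 1.89 W/m²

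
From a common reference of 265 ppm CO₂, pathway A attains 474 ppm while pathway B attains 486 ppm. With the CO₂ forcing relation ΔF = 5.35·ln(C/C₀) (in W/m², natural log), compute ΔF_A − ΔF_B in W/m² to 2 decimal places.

ΔF_A = 5.35 ln(474/265) = 5.35 × 0.58148 = 3.1109 W/m².
ΔF_B = 5.35 ln(486/265) = 5.35 × 0.60648 = 3.2447 W/m².
Difference: 3.1109 − 3.2447 = -0.1338 W/m².
(Equivalently, ΔF_A − ΔF_B = 5.35 ln(474/486) = 5.35 × -0.02500 = -0.1338 W/m².)

ΔF_A − ΔF_B = -0.13 W/m²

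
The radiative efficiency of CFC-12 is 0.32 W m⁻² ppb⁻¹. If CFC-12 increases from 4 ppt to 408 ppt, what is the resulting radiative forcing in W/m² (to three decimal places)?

CFC-12: Δ = 408 − 4 = 404 ppt = 0.404 ppb; ΔF = 0.32 × 0.404 = 0.1293 W/m².

ΔF = 0.129 W/m²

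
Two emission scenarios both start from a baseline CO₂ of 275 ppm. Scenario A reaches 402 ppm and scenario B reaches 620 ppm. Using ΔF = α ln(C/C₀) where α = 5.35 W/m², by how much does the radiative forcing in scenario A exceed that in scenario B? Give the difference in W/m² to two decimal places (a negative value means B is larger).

ΔF_A = 5.35 ln(402/275) = 5.35 × 0.37968 = 2.0313 W/m².
ΔF_B = 5.35 ln(620/275) = 5.35 × 0.81295 = 4.3493 W/m².
Difference: 2.0313 − 4.3493 = -2.3180 W/m².
(Equivalently, ΔF_A − ΔF_B = 5.35 ln(402/620) = 5.35 × -0.43327 = -2.3180 W/m².)

ΔF_A − ΔF_B = -2.32 W/m²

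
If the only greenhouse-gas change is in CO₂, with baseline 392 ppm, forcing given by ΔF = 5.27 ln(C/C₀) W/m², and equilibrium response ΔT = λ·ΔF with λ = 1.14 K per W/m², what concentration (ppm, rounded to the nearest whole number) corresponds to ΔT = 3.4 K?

C ≈ 690 ppm

Required forcing: ΔF = ΔT/λ = 3.4/1.14 = 2.9825 W/m².
Then ln(C/392) = ΔF/5.27 = 2.9825/5.27 = 0.56594.
So C = 392 × e^0.56594 = 392 × 1.76110 = 690.35 ppm.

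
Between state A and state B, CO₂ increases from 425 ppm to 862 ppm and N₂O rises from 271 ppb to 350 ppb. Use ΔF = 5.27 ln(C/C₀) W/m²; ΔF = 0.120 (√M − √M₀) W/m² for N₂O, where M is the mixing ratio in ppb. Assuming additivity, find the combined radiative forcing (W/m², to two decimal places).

CO₂: 5.27 × ln(862/425) = 5.27 × ln(2.02824) = 5.27 × 0.70717 = 3.7268 W/m².
N₂O: 0.120 × (√350 − √271) = 0.120 × (18.7083 − 16.4621) = 0.120 × 2.2462 = 0.2695 W/m².
Total ΔF = 3.7268 + 0.2695 = 3.9963 W/m².

ΔF = 4.00 W/m²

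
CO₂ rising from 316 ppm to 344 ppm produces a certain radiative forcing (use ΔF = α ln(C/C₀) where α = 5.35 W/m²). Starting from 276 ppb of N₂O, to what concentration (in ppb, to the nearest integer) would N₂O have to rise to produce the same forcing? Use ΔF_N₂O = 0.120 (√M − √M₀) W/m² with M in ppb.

CO₂ forcing: 5.35 × ln(344/316) = 5.35 × 0.084899 = 0.45421 W/m².
Set 0.120(√M − √276) = 0.45421: √M = 0.45421/0.120 + √276 = 3.7851 + 16.6132 = 20.3983.
M = (20.3983)² = 416.09 ppb.

M ≈ 416 ppb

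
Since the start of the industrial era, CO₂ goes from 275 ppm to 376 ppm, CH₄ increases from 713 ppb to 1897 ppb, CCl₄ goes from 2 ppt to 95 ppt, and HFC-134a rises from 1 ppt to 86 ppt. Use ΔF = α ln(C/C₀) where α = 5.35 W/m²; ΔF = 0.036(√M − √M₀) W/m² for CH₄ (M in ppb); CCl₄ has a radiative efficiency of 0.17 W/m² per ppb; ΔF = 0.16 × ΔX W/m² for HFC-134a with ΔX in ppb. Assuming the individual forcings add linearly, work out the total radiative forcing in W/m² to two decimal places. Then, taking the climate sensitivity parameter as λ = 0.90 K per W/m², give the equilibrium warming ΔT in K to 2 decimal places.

ΔF = 2.31 W/m²; ΔT = 2.08 K

CO₂: 5.35 × ln(376/275) = 5.35 × ln(1.36727) = 5.35 × 0.31282 = 1.6736 W/m².
CH₄: 0.036 × (√1897 − √713) = 0.036 × (43.5546 − 26.7021) = 0.036 × 16.8525 = 0.6067 W/m².
CCl₄: Δ = 95 − 2 = 93 ppt = 0.093 ppb; ΔF = 0.17 × 0.093 = 0.0158 W/m².
HFC-134a: Δ = 86 − 1 = 85 ppt = 0.085 ppb; ΔF = 0.16 × 0.085 = 0.0136 W/m².
Total ΔF = 1.6736 + 0.6067 + 0.0158 + 0.0136 = 2.3097 W/m².
ΔT = λ ΔF = 0.90 × 2.31 = 2.0790 K.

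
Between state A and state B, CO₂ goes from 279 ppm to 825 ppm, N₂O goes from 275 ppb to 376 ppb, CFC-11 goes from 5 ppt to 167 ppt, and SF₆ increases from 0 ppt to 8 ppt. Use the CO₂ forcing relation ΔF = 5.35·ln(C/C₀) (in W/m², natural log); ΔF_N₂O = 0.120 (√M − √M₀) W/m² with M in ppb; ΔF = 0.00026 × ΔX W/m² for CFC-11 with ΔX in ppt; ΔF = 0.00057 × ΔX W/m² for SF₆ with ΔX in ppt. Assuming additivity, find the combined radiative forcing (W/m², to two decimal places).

ΔF = 6.18 W/m²

CO₂: 5.35 × ln(825/279) = 5.35 × ln(2.95699) = 5.35 × 1.08417 = 5.8003 W/m².
N₂O: 0.120 × (√376 − √275) = 0.120 × (19.3907 − 16.5831) = 0.120 × 2.8076 = 0.3369 W/m².
CFC-11: ΔF = 0.00026 × (167 − 5) = 0.00026 × 162 = 0.0421 W/m².
SF₆: ΔF = 0.00057 × (8 − 0) = 0.00057 × 8 = 0.0046 W/m².
Total ΔF = 5.8003 + 0.3369 + 0.0421 + 0.0046 = 6.1839 W/m².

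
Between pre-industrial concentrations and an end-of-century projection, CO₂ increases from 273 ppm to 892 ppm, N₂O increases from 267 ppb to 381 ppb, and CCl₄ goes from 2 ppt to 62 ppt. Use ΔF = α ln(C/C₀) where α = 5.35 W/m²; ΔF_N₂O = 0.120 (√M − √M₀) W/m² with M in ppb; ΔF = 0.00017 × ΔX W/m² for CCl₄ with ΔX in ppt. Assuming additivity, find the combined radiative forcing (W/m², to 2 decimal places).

ΔF = 6.73 W/m²

CO₂: 5.35 × ln(892/273) = 5.35 × ln(3.26740) = 5.35 × 1.18399 = 6.3343 W/m².
N₂O: 0.120 × (√381 − √267) = 0.120 × (19.5192 − 16.3401) = 0.120 × 3.1791 = 0.3815 W/m².
CCl₄: ΔF = 0.00017 × (62 − 2) = 0.00017 × 60 = 0.0102 W/m².
Total ΔF = 6.3343 + 0.3815 + 0.0102 = 6.7260 W/m².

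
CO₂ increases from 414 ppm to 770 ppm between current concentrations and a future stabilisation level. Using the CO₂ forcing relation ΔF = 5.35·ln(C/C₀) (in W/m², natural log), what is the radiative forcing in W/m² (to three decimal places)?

CO₂: 5.35 × ln(770/414) = 5.35 × ln(1.85990) = 5.35 × 0.62052 = 3.3198 W/m².

ΔF = 3.320 W/m²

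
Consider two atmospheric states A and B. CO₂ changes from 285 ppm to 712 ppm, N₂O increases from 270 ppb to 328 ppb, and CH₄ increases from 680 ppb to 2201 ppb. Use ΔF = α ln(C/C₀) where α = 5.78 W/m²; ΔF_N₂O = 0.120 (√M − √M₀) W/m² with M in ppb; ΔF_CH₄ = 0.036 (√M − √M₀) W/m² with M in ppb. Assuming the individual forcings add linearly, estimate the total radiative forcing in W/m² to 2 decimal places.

CO₂: 5.78 × ln(712/285) = 5.78 × ln(2.49825) = 5.78 × 0.91559 = 5.2921 W/m².
N₂O: 0.120 × (√328 − √270) = 0.120 × (18.1108 − 16.4317) = 0.120 × 1.6791 = 0.2015 W/m².
CH₄: 0.036 × (√2201 − √680) = 0.036 × (46.9148 − 26.0768) = 0.036 × 20.8380 = 0.7502 W/m².
Total ΔF = 5.2921 + 0.2015 + 0.7502 = 6.2438 W/m².

ΔF = 6.24 W/m²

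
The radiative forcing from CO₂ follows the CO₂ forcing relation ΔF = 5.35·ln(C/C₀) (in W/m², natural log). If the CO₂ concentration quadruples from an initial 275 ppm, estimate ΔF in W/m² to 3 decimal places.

ΔF = 7.417 W/m²

ΔF = 5.35 × ln(4) = 5.35 × 1.38629 = 7.4167 W/m².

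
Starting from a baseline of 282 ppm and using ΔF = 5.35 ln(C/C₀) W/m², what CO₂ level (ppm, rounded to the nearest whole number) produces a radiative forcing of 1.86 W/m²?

C ≈ 399 ppm

Set 5.35 ln(C/282) = 1.86, so ln(C/282) = 1.86/5.35 = 0.34766.
Then C/282 = e^0.34766 = 1.41575, giving C = 282 × 1.41575 = 399.24 ppm.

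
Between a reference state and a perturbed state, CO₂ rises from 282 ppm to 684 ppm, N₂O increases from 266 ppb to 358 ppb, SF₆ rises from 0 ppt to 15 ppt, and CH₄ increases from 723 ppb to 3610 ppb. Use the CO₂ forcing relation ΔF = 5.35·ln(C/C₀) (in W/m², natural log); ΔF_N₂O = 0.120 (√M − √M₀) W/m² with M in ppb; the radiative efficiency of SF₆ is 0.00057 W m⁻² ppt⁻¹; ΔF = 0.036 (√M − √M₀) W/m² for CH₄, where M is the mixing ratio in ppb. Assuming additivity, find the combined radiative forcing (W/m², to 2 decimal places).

ΔF = 6.26 W/m²

CO₂: 5.35 × ln(684/282) = 5.35 × ln(2.42553) = 5.35 × 0.88605 = 4.7404 W/m².
N₂O: 0.120 × (√358 − √266) = 0.120 × (18.9209 − 16.3095) = 0.120 × 2.6114 = 0.3134 W/m².
SF₆: ΔF = 0.00057 × (15 − 0) = 0.00057 × 15 = 0.0086 W/m².
CH₄: 0.036 × (√3610 − √723) = 0.036 × (60.0833 − 26.8887) = 0.036 × 33.1946 = 1.1950 W/m².
Total ΔF = 4.7404 + 0.3134 + 0.0086 + 1.1950 = 6.2574 W/m².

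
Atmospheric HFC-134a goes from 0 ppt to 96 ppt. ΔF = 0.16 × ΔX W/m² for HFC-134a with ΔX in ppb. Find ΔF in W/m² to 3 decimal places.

HFC-134a: Δ = 96 − 0 = 96 ppt = 0.096 ppb; ΔF = 0.16 × 0.096 = 0.0154 W/m².

ΔF = 0.015 W/m²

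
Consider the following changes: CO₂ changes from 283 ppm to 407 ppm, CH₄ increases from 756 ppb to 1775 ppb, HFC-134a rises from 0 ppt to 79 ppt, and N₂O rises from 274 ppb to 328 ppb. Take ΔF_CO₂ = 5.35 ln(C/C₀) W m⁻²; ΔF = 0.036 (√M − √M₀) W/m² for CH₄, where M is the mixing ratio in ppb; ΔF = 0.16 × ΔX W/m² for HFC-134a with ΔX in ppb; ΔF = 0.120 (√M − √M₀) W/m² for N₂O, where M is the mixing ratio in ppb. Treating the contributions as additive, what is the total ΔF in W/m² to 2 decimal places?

ΔF = 2.67 W/m²

CO₂: 5.35 × ln(407/283) = 5.35 × ln(1.43816) = 5.35 × 0.36336 = 1.9440 W/m².
CH₄: 0.036 × (√1775 − √756) = 0.036 × (42.1307 − 27.4955) = 0.036 × 14.6352 = 0.5269 W/m².
HFC-134a: Δ = 79 − 0 = 79 ppt = 0.079 ppb; ΔF = 0.16 × 0.079 = 0.0126 W/m².
N₂O: 0.120 × (√328 − √274) = 0.120 × (18.1108 − 16.5529) = 0.120 × 1.5579 = 0.1869 W/m².
Total ΔF = 1.9440 + 0.5269 + 0.0126 + 0.1869 = 2.6704 W/m².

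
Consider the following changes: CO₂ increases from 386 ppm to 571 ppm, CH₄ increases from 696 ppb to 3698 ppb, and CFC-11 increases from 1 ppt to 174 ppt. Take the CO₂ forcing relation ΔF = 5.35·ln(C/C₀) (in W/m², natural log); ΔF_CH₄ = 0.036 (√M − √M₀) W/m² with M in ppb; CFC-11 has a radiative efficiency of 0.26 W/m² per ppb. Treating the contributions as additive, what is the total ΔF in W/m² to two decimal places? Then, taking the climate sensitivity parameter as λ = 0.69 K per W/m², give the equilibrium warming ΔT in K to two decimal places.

ΔF = 3.38 W/m²; ΔT = 2.33 K

CO₂: 5.35 × ln(571/386) = 5.35 × ln(1.47927) = 5.35 × 0.39155 = 2.0948 W/m².
CH₄: 0.036 × (√3698 − √696) = 0.036 × (60.8112 − 26.3818) = 0.036 × 34.4294 = 1.2395 W/m².
CFC-11: Δ = 174 − 1 = 173 ppt = 0.173 ppb; ΔF = 0.26 × 0.173 = 0.0450 W/m².
Total ΔF = 2.0948 + 1.2395 + 0.0450 = 3.3793 W/m².
ΔT = λ ΔF = 0.69 × 3.38 = 2.3322 K.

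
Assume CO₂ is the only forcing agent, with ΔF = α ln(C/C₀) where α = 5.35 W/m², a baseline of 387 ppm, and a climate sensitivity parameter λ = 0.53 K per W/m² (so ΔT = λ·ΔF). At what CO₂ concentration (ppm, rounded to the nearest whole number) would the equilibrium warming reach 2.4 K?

C ≈ 902 ppm

Required forcing: ΔF = ΔT/λ = 2.4/0.53 = 4.5283 W/m².
Then ln(C/387) = ΔF/5.35 = 4.5283/5.35 = 0.84641.
So C = 387 × e^0.84641 = 387 × 2.33126 = 902.20 ppm.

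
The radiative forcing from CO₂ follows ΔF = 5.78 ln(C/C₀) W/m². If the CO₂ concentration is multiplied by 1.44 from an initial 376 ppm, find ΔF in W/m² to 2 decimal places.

ΔF = 2.11 W/m²

ΔF = 5.78 × ln(1.44) = 5.78 × 0.36464 = 2.1076 W/m².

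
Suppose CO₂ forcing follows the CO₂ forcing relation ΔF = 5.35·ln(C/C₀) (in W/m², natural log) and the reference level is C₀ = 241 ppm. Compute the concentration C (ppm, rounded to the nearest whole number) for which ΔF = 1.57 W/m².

Set 5.35 ln(C/241) = 1.57, so ln(C/241) = 1.57/5.35 = 0.29346.
Then C/241 = e^0.29346 = 1.34106, giving C = 241 × 1.34106 = 323.20 ppm.

C ≈ 323 ppm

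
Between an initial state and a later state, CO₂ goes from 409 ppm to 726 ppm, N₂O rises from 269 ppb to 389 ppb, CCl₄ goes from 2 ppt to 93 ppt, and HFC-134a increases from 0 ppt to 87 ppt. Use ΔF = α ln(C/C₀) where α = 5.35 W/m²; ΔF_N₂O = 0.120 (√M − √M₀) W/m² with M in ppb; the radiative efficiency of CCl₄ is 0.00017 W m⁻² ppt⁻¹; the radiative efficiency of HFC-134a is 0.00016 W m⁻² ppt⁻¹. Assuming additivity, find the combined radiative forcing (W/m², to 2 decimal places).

CO₂: 5.35 × ln(726/409) = 5.35 × ln(1.77506) = 5.35 × 0.57383 = 3.0700 W/m².
N₂O: 0.120 × (√389 − √269) = 0.120 × (19.7231 − 16.4012) = 0.120 × 3.3219 = 0.3986 W/m².
CCl₄: ΔF = 0.00017 × (93 − 2) = 0.00017 × 91 = 0.0155 W/m².
HFC-134a: ΔF = 0.00016 × (87 − 0) = 0.00016 × 87 = 0.0139 W/m².
Total ΔF = 3.0700 + 0.3986 + 0.0155 + 0.0139 = 3.4980 W/m².

ΔF = 3.50 W/m²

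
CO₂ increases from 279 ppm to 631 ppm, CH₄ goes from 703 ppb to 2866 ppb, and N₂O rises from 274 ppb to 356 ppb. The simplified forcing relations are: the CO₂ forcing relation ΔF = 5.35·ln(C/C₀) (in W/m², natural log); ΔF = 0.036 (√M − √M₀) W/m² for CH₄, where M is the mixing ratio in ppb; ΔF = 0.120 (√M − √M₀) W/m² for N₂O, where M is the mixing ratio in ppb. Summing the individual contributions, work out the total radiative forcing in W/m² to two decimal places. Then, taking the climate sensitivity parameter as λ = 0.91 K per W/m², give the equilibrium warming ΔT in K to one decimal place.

ΔF = 5.62 W/m²; ΔT = 5.1 K

CO₂: 5.35 × ln(631/279) = 5.35 × ln(2.26165) = 5.35 × 0.81609 = 4.3661 W/m².
CH₄: 0.036 × (√2866 − √703) = 0.036 × (53.5350 − 26.5141) = 0.036 × 27.0209 = 0.9728 W/m².
N₂O: 0.120 × (√356 − √274) = 0.120 × (18.8680 − 16.5529) = 0.120 × 2.3151 = 0.2778 W/m².
Total ΔF = 4.3661 + 0.9728 + 0.2778 = 5.6167 W/m².
ΔT = λ ΔF = 0.91 × 5.62 = 5.1142 K.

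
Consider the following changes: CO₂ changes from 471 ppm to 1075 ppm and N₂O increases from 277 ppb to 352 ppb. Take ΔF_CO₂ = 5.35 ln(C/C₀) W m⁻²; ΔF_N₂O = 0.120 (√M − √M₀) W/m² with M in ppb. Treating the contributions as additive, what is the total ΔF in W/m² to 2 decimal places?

CO₂: 5.35 × ln(1075/471) = 5.35 × ln(2.28238) = 5.35 × 0.82522 = 4.4149 W/m².
N₂O: 0.120 × (√352 − √277) = 0.120 × (18.7617 − 16.6433) = 0.120 × 2.1184 = 0.2542 W/m².
Total ΔF = 4.4149 + 0.2542 = 4.6691 W/m².

ΔF = 4.67 W/m²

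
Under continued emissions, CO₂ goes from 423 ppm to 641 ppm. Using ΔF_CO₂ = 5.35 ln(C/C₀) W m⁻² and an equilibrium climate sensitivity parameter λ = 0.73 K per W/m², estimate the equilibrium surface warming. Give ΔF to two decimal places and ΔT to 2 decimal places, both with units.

CO₂: 5.35 × ln(641/423) = 5.35 × ln(1.51537) = 5.35 × 0.41566 = 2.2238 W/m².
ΔT = λ ΔF = 0.73 × 2.22 = 1.6206 K.

ΔF = 2.22 W/m²; ΔT = 1.62 K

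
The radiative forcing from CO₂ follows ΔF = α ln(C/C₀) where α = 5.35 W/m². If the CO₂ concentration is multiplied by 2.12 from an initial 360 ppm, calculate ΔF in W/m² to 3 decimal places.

ΔF = 4.020 W/m²

Because the forcing depends only on the ratio C/C₀, the initial concentration does not enter.
ΔF = 5.35 × ln(2.12) = 5.35 × 0.75142 = 4.0201 W/m².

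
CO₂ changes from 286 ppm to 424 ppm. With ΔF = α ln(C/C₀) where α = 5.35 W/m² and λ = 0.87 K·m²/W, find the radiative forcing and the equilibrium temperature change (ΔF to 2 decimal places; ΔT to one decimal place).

CO₂: 5.35 × ln(424/286) = 5.35 × ln(1.48252) = 5.35 × 0.39374 = 2.1065 W/m².
ΔT = λ ΔF = 0.87 × 2.11 = 1.8357 K.

ΔF = 2.11 W/m²; ΔT = 1.8 K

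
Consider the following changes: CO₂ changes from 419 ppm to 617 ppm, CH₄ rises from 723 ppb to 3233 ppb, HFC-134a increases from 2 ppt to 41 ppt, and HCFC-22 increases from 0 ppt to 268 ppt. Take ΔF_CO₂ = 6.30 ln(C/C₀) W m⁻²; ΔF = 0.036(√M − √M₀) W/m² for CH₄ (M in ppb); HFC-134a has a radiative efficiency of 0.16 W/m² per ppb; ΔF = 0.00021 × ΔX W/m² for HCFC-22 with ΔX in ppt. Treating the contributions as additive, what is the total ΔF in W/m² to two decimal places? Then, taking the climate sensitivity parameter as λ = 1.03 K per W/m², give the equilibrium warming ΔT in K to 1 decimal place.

CO₂: 6.30 × ln(617/419) = 6.30 × ln(1.47255) = 6.30 × 0.38700 = 2.4381 W/m².
CH₄: 0.036 × (√3233 − √723) = 0.036 × (56.8595 − 26.8887) = 0.036 × 29.9708 = 1.0789 W/m².
HFC-134a: Δ = 41 − 2 = 39 ppt = 0.039 ppb; ΔF = 0.16 × 0.039 = 0.0062 W/m².
HCFC-22: ΔF = 0.00021 × (268 − 0) = 0.00021 × 268 = 0.0563 W/m².
Total ΔF = 2.4381 + 1.0789 + 0.0062 + 0.0563 = 3.5795 W/m².
ΔT = λ ΔF = 1.03 × 3.58 = 3.6874 K.

ΔF = 3.58 W/m²; ΔT = 3.7 K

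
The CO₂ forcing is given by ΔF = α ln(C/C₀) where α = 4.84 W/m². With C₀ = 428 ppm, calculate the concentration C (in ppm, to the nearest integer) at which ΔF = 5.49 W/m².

Set 4.84 ln(C/428) = 5.49, so ln(C/428) = 5.49/4.84 = 1.13430.
Then C/428 = e^1.13430 = 3.10900, giving C = 428 × 3.10900 = 1330.65 ppm.

C ≈ 1331 ppm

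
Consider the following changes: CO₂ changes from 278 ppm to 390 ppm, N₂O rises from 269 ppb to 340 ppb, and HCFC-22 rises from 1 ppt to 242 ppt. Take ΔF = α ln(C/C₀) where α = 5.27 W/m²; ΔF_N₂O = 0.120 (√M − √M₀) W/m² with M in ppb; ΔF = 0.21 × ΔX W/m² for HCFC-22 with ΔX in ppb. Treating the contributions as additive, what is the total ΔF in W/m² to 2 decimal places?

CO₂: 5.27 × ln(390/278) = 5.27 × ln(1.40288) = 5.27 × 0.33853 = 1.7841 W/m².
N₂O: 0.120 × (√340 − √269) = 0.120 × (18.4391 − 16.4012) = 0.120 × 2.0379 = 0.2445 W/m².
HCFC-22: Δ = 242 − 1 = 241 ppt = 0.241 ppb; ΔF = 0.21 × 0.241 = 0.0506 W/m².
Total ΔF = 1.7841 + 0.2445 + 0.0506 = 2.0792 W/m².

ΔF = 2.08 W/m²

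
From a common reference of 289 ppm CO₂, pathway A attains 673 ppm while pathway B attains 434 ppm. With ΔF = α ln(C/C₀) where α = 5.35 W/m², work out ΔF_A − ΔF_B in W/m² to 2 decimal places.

ΔF_A − ΔF_B = 2.35 W/m²

ΔF_A = 5.35 ln(673/289) = 5.35 × 0.84532 = 4.5225 W/m².
ΔF_B = 5.35 ln(434/289) = 5.35 × 0.40662 = 2.1754 W/m².
Difference: 4.5225 − 2.1754 = 2.3471 W/m².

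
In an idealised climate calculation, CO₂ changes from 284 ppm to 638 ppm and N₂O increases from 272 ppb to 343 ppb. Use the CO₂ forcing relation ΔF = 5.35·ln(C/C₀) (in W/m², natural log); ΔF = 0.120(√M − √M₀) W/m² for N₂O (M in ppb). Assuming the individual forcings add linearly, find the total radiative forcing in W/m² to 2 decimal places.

CO₂: 5.35 × ln(638/284) = 5.35 × ln(2.24648) = 5.35 × 0.80936 = 4.3301 W/m².
N₂O: 0.120 × (√343 − √272) = 0.120 × (18.5203 − 16.4924) = 0.120 × 2.0279 = 0.2433 W/m².
Total ΔF = 4.3301 + 0.2433 = 4.5734 W/m².

ΔF = 4.57 W/m²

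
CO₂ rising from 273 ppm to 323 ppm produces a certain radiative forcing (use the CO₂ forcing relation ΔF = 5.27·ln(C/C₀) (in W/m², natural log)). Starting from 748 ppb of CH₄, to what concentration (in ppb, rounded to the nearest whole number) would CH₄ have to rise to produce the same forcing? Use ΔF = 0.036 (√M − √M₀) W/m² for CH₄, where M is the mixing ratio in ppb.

CO₂ forcing: 5.27 × ln(323/273) = 5.27 × 0.168181 = 0.88631 W/m².
Set 0.036(√M − √748) = 0.88631: √M = 0.88631/0.036 + √748 = 24.6197 + 27.3496 = 51.9693.
M = (51.9693)² = 2700.81 ppb.

M ≈ 2701 ppb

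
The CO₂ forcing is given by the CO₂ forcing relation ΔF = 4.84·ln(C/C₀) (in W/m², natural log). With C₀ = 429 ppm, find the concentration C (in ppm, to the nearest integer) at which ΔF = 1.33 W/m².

C ≈ 565 ppm

Set 4.84 ln(C/429) = 1.33, so ln(C/429) = 1.33/4.84 = 0.27479.
Then C/429 = e^0.27479 = 1.31625, giving C = 429 × 1.31625 = 564.67 ppm.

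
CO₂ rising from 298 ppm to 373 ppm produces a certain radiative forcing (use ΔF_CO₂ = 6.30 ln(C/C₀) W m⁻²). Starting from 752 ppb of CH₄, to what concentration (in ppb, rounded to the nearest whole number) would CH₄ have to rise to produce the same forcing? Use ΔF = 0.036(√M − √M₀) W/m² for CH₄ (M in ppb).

CO₂ forcing: 6.30 × ln(373/298) = 6.30 × 0.224485 = 1.41426 W/m².
Set 0.036(√M − √752) = 1.41426: √M = 1.41426/0.036 + √752 = 39.2850 + 27.4226 = 66.7076.
M = (66.7076)² = 4449.90 ppb.

M ≈ 4450 ppb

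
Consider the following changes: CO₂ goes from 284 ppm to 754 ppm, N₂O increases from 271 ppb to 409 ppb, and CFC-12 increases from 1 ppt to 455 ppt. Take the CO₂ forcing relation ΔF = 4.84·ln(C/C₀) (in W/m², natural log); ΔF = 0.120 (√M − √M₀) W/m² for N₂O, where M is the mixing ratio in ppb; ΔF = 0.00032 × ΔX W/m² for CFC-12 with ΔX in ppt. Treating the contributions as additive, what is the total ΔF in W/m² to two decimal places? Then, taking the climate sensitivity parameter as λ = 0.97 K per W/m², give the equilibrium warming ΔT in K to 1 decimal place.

CO₂: 4.84 × ln(754/284) = 4.84 × ln(2.65493) = 4.84 × 0.97642 = 4.7259 W/m².
N₂O: 0.120 × (√409 − √271) = 0.120 × (20.2237 − 16.4621) = 0.120 × 3.7616 = 0.4514 W/m².
CFC-12: ΔF = 0.00032 × (455 − 1) = 0.00032 × 454 = 0.1453 W/m².
Total ΔF = 4.7259 + 0.4514 + 0.1453 = 5.3226 W/m².
ΔT = λ ΔF = 0.97 × 5.32 = 5.1604 K.

ΔF = 5.32 W/m²; ΔT = 5.2 K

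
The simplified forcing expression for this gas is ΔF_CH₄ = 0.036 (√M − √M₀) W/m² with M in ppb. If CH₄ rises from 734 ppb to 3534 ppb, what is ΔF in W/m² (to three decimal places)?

ΔF = 1.165 W/m²

CH₄: 0.036 × (√3534 − √734) = 0.036 × (59.4475 − 27.0924) = 0.036 × 32.3551 = 1.1648 W/m².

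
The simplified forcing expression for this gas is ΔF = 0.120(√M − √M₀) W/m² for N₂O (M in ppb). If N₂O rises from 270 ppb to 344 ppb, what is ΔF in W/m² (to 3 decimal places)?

ΔF = 0.254 W/m²

N₂O: 0.120 × (√344 − √270) = 0.120 × (18.5472 − 16.4317) = 0.120 × 2.1155 = 0.2539 W/m².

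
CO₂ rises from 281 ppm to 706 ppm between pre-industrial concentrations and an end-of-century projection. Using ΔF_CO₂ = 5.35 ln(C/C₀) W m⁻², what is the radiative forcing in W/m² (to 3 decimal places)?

CO₂ absorption bands are partially saturated, so forcing scales with the logarithm of the concentration ratio.
CO₂: 5.35 × ln(706/281) = 5.35 × ln(2.51246) = 5.35 × 0.92126 = 4.9287 W/m².

ΔF = 4.929 W/m²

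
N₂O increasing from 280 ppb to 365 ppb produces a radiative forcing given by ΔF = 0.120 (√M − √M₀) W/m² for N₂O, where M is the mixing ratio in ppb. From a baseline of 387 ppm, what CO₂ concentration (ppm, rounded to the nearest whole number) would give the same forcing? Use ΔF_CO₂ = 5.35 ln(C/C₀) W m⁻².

C ≈ 408 ppm

N₂O forcing: 0.120 × (√365 − √280) = 0.120 × (19.1050 − 16.7332) = 0.120 × 2.3718 = 0.28462 W/m².
Set 5.35 ln(C/387) = 0.28462: ln(C/387) = 0.28462/5.35 = 0.05320, so C = 387 × e^0.05320 = 387 × 1.05464 = 408.15 ppm.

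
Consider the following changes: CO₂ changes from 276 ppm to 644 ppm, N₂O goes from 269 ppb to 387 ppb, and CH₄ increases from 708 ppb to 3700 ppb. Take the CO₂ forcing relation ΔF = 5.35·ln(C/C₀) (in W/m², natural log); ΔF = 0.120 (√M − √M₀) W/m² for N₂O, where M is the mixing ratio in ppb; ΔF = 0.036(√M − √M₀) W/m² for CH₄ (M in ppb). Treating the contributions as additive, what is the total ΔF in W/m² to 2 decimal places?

ΔF = 6.16 W/m²

CO₂: 5.35 × ln(644/276) = 5.35 × ln(2.33333) = 5.35 × 0.84730 = 4.5331 W/m².
N₂O: 0.120 × (√387 − √269) = 0.120 × (19.6723 − 16.4012) = 0.120 × 3.2711 = 0.3925 W/m².
CH₄: 0.036 × (√3700 − √708) = 0.036 × (60.8276 − 26.6083) = 0.036 × 34.2193 = 1.2319 W/m².
Total ΔF = 4.5331 + 0.3925 + 1.2319 = 6.1575 W/m².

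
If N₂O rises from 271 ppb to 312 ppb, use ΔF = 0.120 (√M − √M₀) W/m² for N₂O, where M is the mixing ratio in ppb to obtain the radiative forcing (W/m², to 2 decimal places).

ΔF = 0.14 W/m²

N₂O: 0.120 × (√312 − √271) = 0.120 × (17.6635 − 16.4621) = 0.120 × 1.2014 = 0.1442 W/m².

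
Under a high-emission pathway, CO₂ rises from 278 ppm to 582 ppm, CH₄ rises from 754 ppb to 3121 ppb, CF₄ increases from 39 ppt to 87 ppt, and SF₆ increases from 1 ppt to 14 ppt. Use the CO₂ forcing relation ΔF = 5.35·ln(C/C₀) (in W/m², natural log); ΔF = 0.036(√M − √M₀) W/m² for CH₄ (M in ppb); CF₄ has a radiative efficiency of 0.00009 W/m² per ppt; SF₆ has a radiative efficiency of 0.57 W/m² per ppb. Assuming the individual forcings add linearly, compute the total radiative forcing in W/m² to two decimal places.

CO₂: 5.35 × ln(582/278) = 5.35 × ln(2.09353) = 5.35 × 0.73885 = 3.9528 W/m².
CH₄: 0.036 × (√3121 − √754) = 0.036 × (55.8659 − 27.4591) = 0.036 × 28.4068 = 1.0226 W/m².
CF₄: ΔF = 0.00009 × (87 − 39) = 0.00009 × 48 = 0.0043 W/m².
SF₆: Δ = 14 − 1 = 13 ppt = 0.013 ppb; ΔF = 0.57 × 0.013 = 0.0074 W/m².
Total ΔF = 3.9528 + 1.0226 + 0.0043 + 0.0074 = 4.9871 W/m².

ΔF = 4.99 W/m²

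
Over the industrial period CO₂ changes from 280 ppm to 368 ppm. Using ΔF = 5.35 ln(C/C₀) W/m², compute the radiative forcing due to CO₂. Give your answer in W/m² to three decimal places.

CO₂: 5.35 × ln(368/280) = 5.35 × ln(1.31429) = 5.35 × 0.27330 = 1.4622 W/m².

ΔF = 1.462 W/m²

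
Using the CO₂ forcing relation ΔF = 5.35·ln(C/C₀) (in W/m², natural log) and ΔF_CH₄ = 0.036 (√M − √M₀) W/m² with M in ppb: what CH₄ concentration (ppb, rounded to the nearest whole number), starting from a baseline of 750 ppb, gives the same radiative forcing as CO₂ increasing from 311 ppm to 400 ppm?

M ≈ 4197 ppb

CO₂ forcing: 5.35 × ln(400/311) = 5.35 × 0.251672 = 1.34645 W/m².
Set 0.036(√M − √750) = 1.34645: √M = 1.34645/0.036 + √750 = 37.4014 + 27.3861 = 64.7875.
M = (64.7875)² = 4197.42 ppb.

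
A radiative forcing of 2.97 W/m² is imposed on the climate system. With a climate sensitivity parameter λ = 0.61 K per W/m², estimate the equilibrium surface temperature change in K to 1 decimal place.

ΔT = 1.8 K

ΔT = λ ΔF = 0.61 × 2.97 = 1.8117 K.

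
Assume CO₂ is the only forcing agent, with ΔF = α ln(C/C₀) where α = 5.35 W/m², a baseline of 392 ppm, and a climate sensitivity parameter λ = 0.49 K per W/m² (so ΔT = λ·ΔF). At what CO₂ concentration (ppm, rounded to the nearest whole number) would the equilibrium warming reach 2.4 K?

C ≈ 979 ppm

Required forcing: ΔF = ΔT/λ = 2.4/0.49 = 4.8980 W/m².
Then ln(C/392) = ΔF/5.35 = 4.8980/5.35 = 0.91551.
So C = 392 × e^0.91551 = 392 × 2.49805 = 979.24 ppm.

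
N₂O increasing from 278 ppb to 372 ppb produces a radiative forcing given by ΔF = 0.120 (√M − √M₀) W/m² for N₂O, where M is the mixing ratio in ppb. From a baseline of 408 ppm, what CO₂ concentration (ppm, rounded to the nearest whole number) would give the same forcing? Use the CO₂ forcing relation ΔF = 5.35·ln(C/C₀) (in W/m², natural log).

N₂O forcing: 0.120 × (√372 − √278) = 0.120 × (19.2873 − 16.6733) = 0.120 × 2.6140 = 0.31368 W/m².
Set 5.35 ln(C/408) = 0.31368: ln(C/408) = 0.31368/5.35 = 0.05863, so C = 408 × e^0.05863 = 408 × 1.06038 = 432.64 ppm.

C ≈ 433 ppm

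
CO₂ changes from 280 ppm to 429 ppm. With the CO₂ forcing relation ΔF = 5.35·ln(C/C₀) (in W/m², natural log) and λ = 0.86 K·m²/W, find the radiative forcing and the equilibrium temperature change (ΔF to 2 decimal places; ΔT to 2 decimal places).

CO₂: 5.35 × ln(429/280) = 5.35 × ln(1.53214) = 5.35 × 0.42667 = 2.2827 W/m².
ΔT = λ ΔF = 0.86 × 2.28 = 1.9608 K.

ΔF = 2.28 W/m²; ΔT = 1.96 K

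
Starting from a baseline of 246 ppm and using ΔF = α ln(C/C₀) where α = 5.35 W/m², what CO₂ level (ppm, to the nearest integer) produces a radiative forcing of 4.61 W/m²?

C ≈ 582 ppm

Set 5.35 ln(C/246) = 4.61, so ln(C/246) = 4.61/5.35 = 0.86168.
Then C/246 = e^0.86168 = 2.36713, giving C = 246 × 2.36713 = 582.31 ppm.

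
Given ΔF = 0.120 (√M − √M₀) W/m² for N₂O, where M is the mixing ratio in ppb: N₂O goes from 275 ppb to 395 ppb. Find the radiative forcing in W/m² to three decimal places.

N₂O: 0.120 × (√395 − √275) = 0.120 × (19.8746 − 16.5831) = 0.120 × 3.2915 = 0.3950 W/m².

ΔF = 0.395 W/m²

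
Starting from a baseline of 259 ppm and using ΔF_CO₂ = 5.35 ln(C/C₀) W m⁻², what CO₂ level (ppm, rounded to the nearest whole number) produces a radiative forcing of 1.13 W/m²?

Set 5.35 ln(C/259) = 1.13, so ln(C/259) = 1.13/5.35 = 0.21121.
Then C/259 = e^0.21121 = 1.23517, giving C = 259 × 1.23517 = 319.91 ppm.

C ≈ 320 ppm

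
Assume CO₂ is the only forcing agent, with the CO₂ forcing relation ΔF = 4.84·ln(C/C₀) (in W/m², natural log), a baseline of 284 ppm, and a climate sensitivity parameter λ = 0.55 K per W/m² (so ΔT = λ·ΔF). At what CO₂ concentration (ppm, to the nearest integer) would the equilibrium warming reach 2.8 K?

C ≈ 813 ppm

Required forcing: ΔF = ΔT/λ = 2.8/0.55 = 5.0909 W/m².
Then ln(C/284) = ΔF/4.84 = 5.0909/4.84 = 1.05184.
So C = 284 × e^1.05184 = 284 × 2.86291 = 813.07 ppm.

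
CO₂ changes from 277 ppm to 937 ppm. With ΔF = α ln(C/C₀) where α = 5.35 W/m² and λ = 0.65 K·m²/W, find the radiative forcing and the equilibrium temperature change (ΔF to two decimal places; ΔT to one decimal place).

CO₂: 5.35 × ln(937/277) = 5.35 × ln(3.38267) = 5.35 × 1.21867 = 6.5199 W/m².
ΔT = λ ΔF = 0.65 × 6.52 = 4.2380 K.

ΔF = 6.52 W/m²; ΔT = 4.2 K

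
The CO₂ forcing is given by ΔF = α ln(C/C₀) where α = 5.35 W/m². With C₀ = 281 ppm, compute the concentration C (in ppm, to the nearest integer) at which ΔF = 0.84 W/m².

Set 5.35 ln(C/281) = 0.84, so ln(C/281) = 0.84/5.35 = 0.15701.
Then C/281 = e^0.15701 = 1.17001, giving C = 281 × 1.17001 = 328.77 ppm.

C ≈ 329 ppm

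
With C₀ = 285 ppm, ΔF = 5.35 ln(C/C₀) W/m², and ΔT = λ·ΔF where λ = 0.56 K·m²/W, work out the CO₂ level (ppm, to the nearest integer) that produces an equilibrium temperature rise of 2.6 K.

Required forcing: ΔF = ΔT/λ = 2.6/0.56 = 4.6429 W/m².
Then ln(C/285) = ΔF/5.35 = 4.6429/5.35 = 0.86783.
So C = 285 × e^0.86783 = 285 × 2.38174 = 678.80 ppm.

C ≈ 679 ppm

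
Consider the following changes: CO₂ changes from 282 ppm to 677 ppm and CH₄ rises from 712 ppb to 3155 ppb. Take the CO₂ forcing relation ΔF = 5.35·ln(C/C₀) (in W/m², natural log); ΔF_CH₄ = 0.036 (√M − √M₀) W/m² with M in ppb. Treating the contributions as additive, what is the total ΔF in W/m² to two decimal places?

CO₂: 5.35 × ln(677/282) = 5.35 × ln(2.40071) = 5.35 × 0.87576 = 4.6853 W/m².
CH₄: 0.036 × (√3155 − √712) = 0.036 × (56.1694 − 26.6833) = 0.036 × 29.4861 = 1.0615 W/m².
Total ΔF = 4.6853 + 1.0615 = 5.7468 W/m².

ΔF = 5.75 W/m²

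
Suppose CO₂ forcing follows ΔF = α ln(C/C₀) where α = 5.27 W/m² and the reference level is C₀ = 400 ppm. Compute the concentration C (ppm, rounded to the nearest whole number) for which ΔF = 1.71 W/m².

C ≈ 553 ppm

Set 5.27 ln(C/400) = 1.71, so ln(C/400) = 1.71/5.27 = 0.32448.
Then C/400 = e^0.32448 = 1.38331, giving C = 400 × 1.38331 = 553.32 ppm.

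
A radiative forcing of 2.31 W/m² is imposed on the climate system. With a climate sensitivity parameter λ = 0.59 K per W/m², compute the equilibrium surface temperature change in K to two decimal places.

ΔT = 1.36 K

ΔT = λ ΔF = 0.59 × 2.31 = 1.3629 K.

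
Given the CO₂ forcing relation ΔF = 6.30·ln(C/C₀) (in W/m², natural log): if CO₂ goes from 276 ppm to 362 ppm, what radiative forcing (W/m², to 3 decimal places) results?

CO₂: 6.30 × ln(362/276) = 6.30 × ln(1.31159) = 6.30 × 0.27124 = 1.7088 W/m².

ΔF = 1.709 W/m²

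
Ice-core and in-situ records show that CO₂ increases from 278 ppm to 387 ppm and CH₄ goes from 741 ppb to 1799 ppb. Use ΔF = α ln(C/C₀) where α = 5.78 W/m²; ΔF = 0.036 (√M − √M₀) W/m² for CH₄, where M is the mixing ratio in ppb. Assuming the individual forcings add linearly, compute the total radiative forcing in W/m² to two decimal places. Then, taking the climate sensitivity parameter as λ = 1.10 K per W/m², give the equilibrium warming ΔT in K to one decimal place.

ΔF = 2.46 W/m²; ΔT = 2.7 K

CO₂: 5.78 × ln(387/278) = 5.78 × ln(1.39209) = 5.78 × 0.33081 = 1.9121 W/m².
CH₄: 0.036 × (√1799 − √741) = 0.036 × (42.4146 − 27.2213) = 0.036 × 15.1933 = 0.5470 W/m².
Total ΔF = 1.9121 + 0.5470 = 2.4591 W/m².
ΔT = λ ΔF = 1.10 × 2.46 = 2.7060 K.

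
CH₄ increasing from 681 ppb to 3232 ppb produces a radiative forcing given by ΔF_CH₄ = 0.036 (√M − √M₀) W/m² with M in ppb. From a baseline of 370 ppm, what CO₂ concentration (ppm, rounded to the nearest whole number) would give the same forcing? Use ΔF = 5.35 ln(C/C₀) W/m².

CH₄ forcing: 0.036 × (√3232 − √681) = 0.036 × (56.8507 − 26.0960) = 0.036 × 30.7547 = 1.10717 W/m².
Set 5.35 ln(C/370) = 1.10717: ln(C/370) = 1.10717/5.35 = 0.20695, so C = 370 × e^0.20695 = 370 × 1.22992 = 455.07 ppm.

C ≈ 455 ppm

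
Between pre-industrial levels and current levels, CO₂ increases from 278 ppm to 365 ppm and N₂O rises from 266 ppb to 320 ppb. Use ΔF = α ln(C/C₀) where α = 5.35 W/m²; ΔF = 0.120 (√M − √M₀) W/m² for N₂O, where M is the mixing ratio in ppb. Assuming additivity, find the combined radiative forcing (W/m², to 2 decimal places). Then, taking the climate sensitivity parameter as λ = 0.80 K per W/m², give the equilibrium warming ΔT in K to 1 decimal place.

ΔF = 1.65 W/m²; ΔT = 1.3 K

CO₂: 5.35 × ln(365/278) = 5.35 × ln(1.31295) = 5.35 × 0.27228 = 1.4567 W/m².
N₂O: 0.120 × (√320 − √266) = 0.120 × (17.8885 − 16.3095) = 0.120 × 1.5790 = 0.1895 W/m².
Total ΔF = 1.4567 + 0.1895 = 1.6462 W/m².
ΔT = λ ΔF = 0.80 × 1.65 = 1.3200 K.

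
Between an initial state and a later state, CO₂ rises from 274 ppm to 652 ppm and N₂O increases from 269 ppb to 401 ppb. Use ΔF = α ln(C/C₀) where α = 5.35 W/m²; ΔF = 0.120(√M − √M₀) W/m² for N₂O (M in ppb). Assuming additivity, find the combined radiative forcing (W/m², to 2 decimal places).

CO₂: 5.35 × ln(652/274) = 5.35 × ln(2.37956) = 5.35 × 0.86692 = 4.6380 W/m².
N₂O: 0.120 × (√401 − √269) = 0.120 × (20.0250 − 16.4012) = 0.120 × 3.6238 = 0.4349 W/m².
Total ΔF = 4.6380 + 0.4349 = 5.0729 W/m².

ΔF = 5.07 W/m²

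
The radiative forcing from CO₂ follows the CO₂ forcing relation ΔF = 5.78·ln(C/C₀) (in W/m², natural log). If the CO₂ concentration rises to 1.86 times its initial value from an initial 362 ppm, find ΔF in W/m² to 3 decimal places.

ΔF = 5.78 × ln(1.86) = 5.78 × 0.62058 = 3.5870 W/m².

ΔF = 3.587 W/m²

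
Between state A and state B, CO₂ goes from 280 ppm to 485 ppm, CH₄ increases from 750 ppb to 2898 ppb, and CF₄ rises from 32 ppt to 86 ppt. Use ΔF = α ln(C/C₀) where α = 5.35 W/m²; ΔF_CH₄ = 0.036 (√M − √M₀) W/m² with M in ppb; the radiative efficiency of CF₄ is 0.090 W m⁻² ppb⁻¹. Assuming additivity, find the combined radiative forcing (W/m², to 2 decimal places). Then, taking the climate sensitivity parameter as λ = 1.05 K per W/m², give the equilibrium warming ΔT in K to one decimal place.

ΔF = 3.90 W/m²; ΔT = 4.1 K

CO₂: 5.35 × ln(485/280) = 5.35 × ln(1.73214) = 5.35 × 0.54936 = 2.9391 W/m².
CH₄: 0.036 × (√2898 − √750) = 0.036 × (53.8331 − 27.3861) = 0.036 × 26.4470 = 0.9521 W/m².
CF₄: Δ = 86 − 32 = 54 ppt = 0.054 ppb; ΔF = 0.090 × 0.054 = 0.0049 W/m².
Total ΔF = 2.9391 + 0.9521 + 0.0049 = 3.8961 W/m².
ΔT = λ ΔF = 1.05 × 3.90 = 4.0950 K.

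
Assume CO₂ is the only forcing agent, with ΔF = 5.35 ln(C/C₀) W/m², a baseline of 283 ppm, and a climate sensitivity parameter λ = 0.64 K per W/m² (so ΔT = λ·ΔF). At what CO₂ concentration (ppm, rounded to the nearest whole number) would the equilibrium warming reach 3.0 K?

Required forcing: ΔF = ΔT/λ = 3.0/0.64 = 4.6875 W/m².
Then ln(C/283) = ΔF/5.35 = 4.6875/5.35 = 0.87617.
So C = 283 × e^0.87617 = 283 × 2.40168 = 679.68 ppm.

C ≈ 680 ppm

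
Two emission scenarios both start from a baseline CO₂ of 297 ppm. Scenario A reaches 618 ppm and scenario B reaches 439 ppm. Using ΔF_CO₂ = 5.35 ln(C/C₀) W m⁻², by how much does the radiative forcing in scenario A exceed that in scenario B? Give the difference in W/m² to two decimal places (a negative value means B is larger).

ΔF_A − ΔF_B = 1.83 W/m²

ΔF_A = 5.35 ln(618/297) = 5.35 × 0.73276 = 3.9203 W/m².
ΔF_B = 5.35 ln(439/297) = 5.35 × 0.39077 = 2.0906 W/m².
Difference: 3.9203 − 2.0906 = 1.8297 W/m².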